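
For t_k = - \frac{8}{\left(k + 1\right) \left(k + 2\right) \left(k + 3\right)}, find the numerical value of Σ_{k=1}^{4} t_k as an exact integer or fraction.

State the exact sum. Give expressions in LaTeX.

Σ = -4/7

The ratio is (k + 1)/(k + 4).
Factor: A=k + 1; B=k + 4; C=1.
f must satisfy (k + 1)·f(k+1) − (k + 3)·f(k) = 1.
Bound: deg f ≤ 2.
Coefficient equations give f(k) = k*(k + 3)/4.
Then R = B(k−1)f/C = k*(k + 3)**2/4, so s_k = R(k)·t_k = 2*k*(-k - 3)/((k + 1)*(k + 2)).
s_(k+1) − s_k = -8/(k**3 + 6*k**2 + 11*k + 6) = t_k.
Evaluate s at k=5 and k=1: -40/21 and -4/3; difference -4/7.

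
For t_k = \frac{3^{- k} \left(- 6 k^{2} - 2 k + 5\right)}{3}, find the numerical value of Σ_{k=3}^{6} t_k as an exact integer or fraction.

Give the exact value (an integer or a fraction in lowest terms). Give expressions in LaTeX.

Compute t_(k+1)/t_k: get (6*k**2 + 14*k + 3)/(3*(6*k**2 + 2*k - 5)).
Normal form (A,B,C) = (1/3, 1, k**2 + k/3 - 5/6).
Solve (1/3)·f(k+1) − (1)·f(k) = k**2 + k/3 - 5/6.
From deg A=0, deg B=0, deg C=2: d=2.
Solve for f: f(k) = -(k + 1)*(3*k + 1)/2 (degree 2 ≤ 2).
So s_k = (B(k−1)f/C)·t_k = (-3*(k + 1)*(3*k + 1)/(6*k**2 + 2*k - 5))·t_k = (3*k**2 + 4*k + 1)/3**k.
Check: Δs_k = (-6*k**2 - 2*k + 5)/(3*3**k). ✓
Σ_(k=3)^(6) t_k = s_(7) − s_(3) = 176/2187 − (40/27) = -3064/2187.

Σ = -3064/2187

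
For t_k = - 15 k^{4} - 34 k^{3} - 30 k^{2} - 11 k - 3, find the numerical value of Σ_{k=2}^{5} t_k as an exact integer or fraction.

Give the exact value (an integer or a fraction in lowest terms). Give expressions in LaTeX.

Σ = -24072

The ratio is (15*k**4 + 94*k**3 + 222*k**2 + 233*k + 93)/(15*k**4 + 34*k**3 + 30*k**2 + 11*k + 3).
So A=1 and B=1, with C=k**4 + 34*k**3/15 + 2*k**2 + 11*k/15 + 1/5.
Key eq: (1)·f(k+1) = (1)·f(k) + (k**4 + 34*k**3/15 + 2*k**2 + 11*k/15 + 1/5).
Bound: deg f ≤ 5.
A polynomial solution: f(k) = k*(3*k**4 + k**3 - 2*k**2 - k + 2)/15.
Certificate R = B(k−1)f/C = k*(3*k**4 + k**3 - 2*k**2 - k + 2)/(15*k**4 + 34*k**3 + 30*k**2 + 11*k + 3) gives s_k = k*(-3*k**4 - k**3 + 2*k**2 + k - 2).
Verify: -15*k**4 - 34*k**3 - 30*k**2 - 11*k - 3 matches t_k.
Evaluate s at k=6 and k=2: -24168 and -96; difference -24072.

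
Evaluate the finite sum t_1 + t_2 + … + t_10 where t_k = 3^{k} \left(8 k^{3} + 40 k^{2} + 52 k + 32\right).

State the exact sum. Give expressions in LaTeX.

r(k) = 3*(2*k**3 + 16*k**2 + 39*k + 33)/(2*k**3 + 10*k**2 + 13*k + 8) after simplifying.
Normal form (A,B,C) = (3, 1, k**3 + 5*k**2 + 13*k/2 + 4).
Set up (3)·f(k+1) − (1)·f(k) − (k**3 + 5*k**2 + 13*k/2 + 4) = 0.
From deg A=0, deg B=0, deg C=3: d=3.
Match coefficients ⇒ f(k) = (k + 1)*(2*k**2 - k + 2)/4.
Get s_k = R·t_k = 2*3**k*(2*k**3 + k**2 + k + 2) with R(k) = B(k−1)f(k)/C(k) = (k + 1)*(2*k**2 - k + 2)/(2*(2*k**3 + 10*k**2 + 13*k + 8)).
s_(k+1) − s_k = 3**k*(8*k**3 + 40*k**2 + 52*k + 32) = t_k.
Sum = s_(11) − s_(1); s_(11) = 990606024, s_(1) = 36 ⇒ 990605988.

Σ = 990605988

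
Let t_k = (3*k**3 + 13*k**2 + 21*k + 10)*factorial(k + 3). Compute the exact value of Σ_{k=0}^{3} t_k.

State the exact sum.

Σ = 211668

Step 1: r(k) = (3*k**4 + 34*k**3 + 144*k**2 + 271*k + 188)/(3*k**3 + 13*k**2 + 21*k + 10).
Normal form (A,B,C) = (k + 4, 1, k**3 + 13*k**2/3 + 7*k + 10/3).
f must satisfy (k + 4)·f(k+1) − (1)·f(k) = k**3 + 13*k**2/3 + 7*k + 10/3.
Bound: deg f ≤ 2.
Solve for f: f(k) = (3*k**2 - 2*k + 2)/3 (degree 2 ≤ 2).
Then R = B(k−1)f/C = (3*k**2 - 2*k + 2)/(3*k**3 + 13*k**2 + 21*k + 10), so s_k = R(k)·t_k = (3*k**2 - 2*k + 2)*factorial(k + 3).
Check: Δs_k = (3*k**3 + 13*k**2 + 21*k + 10)*factorial(k + 3). ✓
Sum = s_(4) − s_(0); s_(4) = 211680, s_(0) = 12 ⇒ 211668.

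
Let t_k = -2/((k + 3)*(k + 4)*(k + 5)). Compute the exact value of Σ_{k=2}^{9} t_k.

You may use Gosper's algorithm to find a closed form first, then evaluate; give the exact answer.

Step 1: r(k) = (k + 3)/(k + 6).
Gosper form: A/B · C(k+1)/C(k) with A=k + 3, B=k + 6, C=1.
Solve (k + 3)·f(k+1) − (k + 5)·f(k) = 1.
From deg A=1, deg B=1, deg C=0: d=2.
Coefficient equations give f(k) = k*(k + 7)/24.
Get s_k = R·t_k = k*(-k - 7)/(12*(k + 3)*(k + 4)) with R(k) = B(k−1)f(k)/C(k) = k*(k + 5)*(k + 7)/24.
s_(k+1) − s_k = -2/(k**3 + 12*k**2 + 47*k + 60) = t_k.
Sum = s_(10) − s_(2); s_(10) = -85/1092, s_(2) = -1/20 ⇒ -38/1365.

Σ = -38/1365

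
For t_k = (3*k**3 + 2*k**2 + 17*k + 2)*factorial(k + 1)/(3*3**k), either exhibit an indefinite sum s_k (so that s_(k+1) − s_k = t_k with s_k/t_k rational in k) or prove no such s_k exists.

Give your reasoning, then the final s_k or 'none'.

s_k = (3*k**2 - k + 2)*factorial(k + 1)/3**k

Step 1: r(k) = (3*k**4 + 17*k**3 + 52*k**2 + 84*k + 48)/(3*(3*k**3 + 2*k**2 + 17*k + 2)).
A = k/3 + 2/3, B = 1, C = k**3 + 2*k**2/3 + 17*k/3 + 2/3.
Need (k/3 + 2/3)·f(k+1) − (1)·f(k) = k**3 + 2*k**2/3 + 17*k/3 + 2/3.
deg f ≤ 2 (via 1,0,3).
Match coefficients ⇒ f(k) = 3*k**2 - k + 2.
Get s_k = R·t_k = (3*k**2 - k + 2)*factorial(k + 1)/3**k with R(k) = B(k−1)f(k)/C(k) = 3*(3*k**2 - k + 2)/(3*k**3 + 2*k**2 + 17*k + 2).
Check: Δs_k = (3*k**3 + 2*k**2 + 17*k + 2)*factorial(k + 1)/(3*3**k). ✓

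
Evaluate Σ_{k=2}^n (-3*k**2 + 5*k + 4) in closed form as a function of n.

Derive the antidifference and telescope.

t_(k+1)/t_k = (3*k**2 + k - 6)/(3*k**2 - 5*k - 4).
A = 1, B = 1, C = k**2 - 5*k/3 - 4/3.
Solve (1)·f(k+1) − (1)·f(k) = k**2 - 5*k/3 - 4/3.
d = 3 from the (0,0,2) case.
Coefficient equations give f(k) = k*(k**2 - 4*k - 1)/3.
Certificate R = B(k−1)f/C = k*(k**2 - 4*k - 1)/(3*k**2 - 5*k - 4) gives s_k = k*(-k**2 + 4*k + 1).
s_(k+1) − s_k = -3*k**2 + 5*k + 4 = t_k.
s_(n+1) = -n**3 + n**2 + 6*n + 4 and s_(2) = 10, so S(n) = -n**3 + n**2 + 6*n - 6.

S(n) = -n**3 + n**2 + 6*n - 6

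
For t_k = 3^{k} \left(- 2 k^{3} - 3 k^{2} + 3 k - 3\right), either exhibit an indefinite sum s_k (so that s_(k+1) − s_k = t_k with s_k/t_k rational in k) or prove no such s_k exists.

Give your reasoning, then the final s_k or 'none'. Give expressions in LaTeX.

s_k = 3^{k} k \left(- k^{2} + 3 k - 3\right)

t_(k+1)/t_k = 3*(2*k**3 + 9*k**2 + 9*k + 5)/(2*k**3 + 3*k**2 - 3*k + 3).
Factor: A=3; B=1; C=k**3 + 3*k**2/2 - 3*k/2 + 3/2.
f must satisfy (3)·f(k+1) − (1)·f(k) = k**3 + 3*k**2/2 - 3*k/2 + 3/2.
Degrees (0,0,3) ⇒ d ≤ 3.
Solve for f: f(k) = k*(k**2 - 3*k + 3)/2 (degree 3 ≤ 3).
So s_k = (B(k−1)f/C)·t_k = (k*(k**2 - 3*k + 3)/(2*k**3 + 3*k**2 - 3*k + 3))·t_k = 3**k*k*(-k**2 + 3*k - 3).
Verify: 3**k*(-2*k**3 - 3*k**2 + 3*k - 3) matches t_k.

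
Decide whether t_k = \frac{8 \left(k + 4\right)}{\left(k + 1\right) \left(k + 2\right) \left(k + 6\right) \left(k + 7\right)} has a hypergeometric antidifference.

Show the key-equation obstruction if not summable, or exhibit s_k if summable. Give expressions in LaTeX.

Ratio r(k) = (k + 1)*(k + 5)*(k + 6)/((k + 3)*(k + 4)*(k + 8)).
Factor: A=k + 1; B=k + 8; C=k**4 + 16*k**3 + 95*k**2 + 248*k + 240.
Set up (k + 1)·f(k+1) − (k + 7)·f(k) − (k**4 + 16*k**3 + 95*k**2 + 248*k + 240) = 0.
Bound: deg f ≤ 6.
A polynomial solution: f(k) = k*(k + 2)*(k + 3)*(k + 4)*(k + 5)*(k + 7)/12.
So s_k = (B(k−1)f/C)·t_k = (k*(k + 2)*(k + 7)**2/(12*(k + 4)))·t_k = 2*k*(k + 7)/(3*(k**2 + 7*k + 6)).
Check: Δs_k = 8*(k + 4)/(k**4 + 16*k**3 + 83*k**2 + 152*k + 84). ✓

Yes. s_k = \frac{2 k \left(k + 7\right)}{3 \left(k^{2} + 7 k + 6\right)}.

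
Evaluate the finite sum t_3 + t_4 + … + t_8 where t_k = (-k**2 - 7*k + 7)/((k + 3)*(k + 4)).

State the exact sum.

Compute t_(k+1)/t_k: get (k + 3)*(7*k + (k + 1)**2)/((k + 5)*(k**2 + 7*k - 7)).
Gosper form: A/B · C(k+1)/C(k) with A=k + 3, B=k + 5, C=k**2 + 7*k - 7.
Solve (k + 3)·f(k+1) − (k + 4)·f(k) = k**2 + 7*k - 7.
From deg A=1, deg B=1, deg C=2: d=2.
Match coefficients ⇒ f(k) = k*(3*k - 10)/3.
R(k) = B(k−1)·f(k)/C(k) = k*(k + 4)*(3*k - 10)/(3*(k**2 + 7*k - 7)); s_k = R·t_k = k*(10 - 3*k)/(3*(k + 3)).
Check: Δs_k = (-k**2 - 7*k + 7)/(k**2 + 7*k + 12). ✓
Evaluate s at k=9 and k=3: -17/4 and 1/6; difference -53/12.

Σ = -53/12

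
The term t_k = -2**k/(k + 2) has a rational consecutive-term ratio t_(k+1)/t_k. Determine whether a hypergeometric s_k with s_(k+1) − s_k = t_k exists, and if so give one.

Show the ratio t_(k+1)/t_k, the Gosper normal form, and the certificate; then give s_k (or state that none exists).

no hypergeometric antidifference exists

Step 1: r(k) = 2*(k + 2)/(k + 3).
Gosper form: A/B · C(k+1)/C(k) with A=2*k + 4, B=k + 3, C=1.
Need (2*k + 4)·f(k+1) − (k + 2)·f(k) = 1.
d = -1 from the (1,1,0) case.
d = -1 < 0 ⇒ no nonzero polynomial f; not summable.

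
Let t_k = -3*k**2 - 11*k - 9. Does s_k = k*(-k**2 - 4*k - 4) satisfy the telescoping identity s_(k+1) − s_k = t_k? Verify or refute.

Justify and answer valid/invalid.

s_(k+1) = -(k + 1)*(4*k + (k + 1)**2 + 8)
s_(k+1) − s_k = -3*k**2 - 11*k - 9
(s_(k+1) − s_k) − t_k = 0

Valid — Δs_k = t_k.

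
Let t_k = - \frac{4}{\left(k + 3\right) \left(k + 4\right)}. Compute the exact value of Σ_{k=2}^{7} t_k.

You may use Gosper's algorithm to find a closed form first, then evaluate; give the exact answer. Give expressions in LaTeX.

Compute t_(k+1)/t_k: get (k + 3)/(k + 5).
Gosper form: A/B · C(k+1)/C(k) with A=k + 3, B=k + 5, C=1.
Key eq: (k + 3)·f(k+1) = (k + 4)·f(k) + (1).
d = 1 from the (1,1,0) case.
Solving with deg f ≤ 1: f(k) = k/3.
Get s_k = R·t_k = -4*k/(3*k + 9) with R(k) = B(k−1)f(k)/C(k) = k*(k + 4)/3.
s_(k+1) − s_k = -4/(k**2 + 7*k + 12) = t_k.
Telescoping: Σ = s_(8) − s_(2) = -32/33 − (-8/15) = -24/55.

Σ = -24/55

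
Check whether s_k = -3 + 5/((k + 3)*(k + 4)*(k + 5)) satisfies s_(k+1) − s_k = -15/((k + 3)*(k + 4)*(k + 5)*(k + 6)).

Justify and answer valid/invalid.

s_(k+1) = -3 + 5/((k + 4)*(k + 5)*(k + 6))
s_(k+1) − s_k = -15/((k + 3)*(k + 4)*(k + 5)*(k + 6))
(s_(k+1) − s_k) − t_k = 0

Valid: the claim telescopes to t_k.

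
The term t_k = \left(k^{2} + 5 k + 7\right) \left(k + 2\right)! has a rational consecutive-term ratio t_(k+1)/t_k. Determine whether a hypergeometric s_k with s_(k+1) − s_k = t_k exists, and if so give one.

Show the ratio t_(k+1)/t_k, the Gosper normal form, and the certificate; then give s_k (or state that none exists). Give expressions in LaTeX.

Ratio r(k) = (k + 3)*(5*k + (k + 1)**2 + 12)/(k**2 + 5*k + 7).
A = k + 3, B = 1, C = k**2 + 5*k + 7.
Key eq: (k + 3)·f(k+1) = (1)·f(k) + (k**2 + 5*k + 7).
From deg A=1, deg B=0, deg C=2: d=1.
Solving with deg f ≤ 1: f(k) = k + 2.
Then R = B(k−1)f/C = (k + 2)/(k**2 + 5*k + 7), so s_k = R(k)·t_k = (k + 2)*factorial(k + 2).
Δs = (k**2 + 5*k + 7)*factorial(k + 2), as required.

s_k = \left(k + 2\right) \left(k + 2\right)!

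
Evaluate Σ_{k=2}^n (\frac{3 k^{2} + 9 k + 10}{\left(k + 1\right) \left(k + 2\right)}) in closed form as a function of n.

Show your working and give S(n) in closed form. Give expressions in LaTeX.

S(n) = \frac{9 n^{2} + 13 n - 22}{3 \left(n + 2\right)}

Step 1: r(k) = (k + 1)*(9*k + 3*(k + 1)**2 + 19)/((k + 3)*(3*k**2 + 9*k + 10)).
Normal form (A,B,C) = (k + 1, k + 3, k**2 + 3*k + 10/3).
Solve (k + 1)·f(k+1) − (k + 2)·f(k) = k**2 + 3*k + 10/3.
From deg A=1, deg B=1, deg C=2: d=2.
Solve for f: f(k) = k*(3*k + 7)/3 (degree 2 ≤ 2).
Then R = B(k−1)f/C = k*(k + 2)*(3*k + 7)/(3*k**2 + 9*k + 10), so s_k = R(k)·t_k = k*(3*k + 7)/(k + 1).
Δs = (3*k**2 + 9*k + 10)/(k**2 + 3*k + 2), as required.
s_(n+1) = (3*n**2 + 13*n + 10)/(n + 2) and s_(2) = 26/3, so S(n) = (9*n**2 + 13*n - 22)/(3*(n + 2)).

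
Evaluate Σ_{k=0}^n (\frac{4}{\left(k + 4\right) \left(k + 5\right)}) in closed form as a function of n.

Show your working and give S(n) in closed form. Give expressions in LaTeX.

S(n) = \frac{n + 1}{n + 5}

Compute t_(k+1)/t_k: get (k + 4)/(k + 6).
Gosper form: A/B · C(k+1)/C(k) with A=k + 4, B=k + 6, C=1.
f must satisfy (k + 4)·f(k+1) − (k + 5)·f(k) = 1.
deg f ≤ 1 (via 1,1,0).
Match coefficients ⇒ f(k) = k/4.
R(k) = B(k−1)·f(k)/C(k) = k*(k + 5)/4; s_k = R·t_k = k/(k + 4).
s_(k+1) − s_k = 4/(k**2 + 9*k + 20) = t_k.
s_(n+1) = (n + 1)/(n + 5) and s_(0) = 0, so S(n) = (n + 1)/(n + 5).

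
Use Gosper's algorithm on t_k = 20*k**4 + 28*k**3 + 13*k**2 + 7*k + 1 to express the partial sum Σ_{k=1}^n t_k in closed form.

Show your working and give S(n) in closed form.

S(n) = n*(4*n**4 + 17*n**3 + 25*n**2 + 17*n + 6)

Ratio r(k) = (20*k**4 + 108*k**3 + 217*k**2 + 197*k + 69)/(20*k**4 + 28*k**3 + 13*k**2 + 7*k + 1).
Take A(k)=1, B(k)=1, C(k)=k**4 + 7*k**3/5 + 13*k**2/20 + 7*k/20 + 1/20.
Set up (1)·f(k+1) − (1)·f(k) − (k**4 + 7*k**3/5 + 13*k**2/20 + 7*k/20 + 1/20) = 0.
Degrees (0,0,4) ⇒ d ≤ 5.
Coefficient equations give f(k) = k*(4*k**4 - 3*k**3 - 3*k**2 + 4*k - 1)/20.
So s_k = (B(k−1)f/C)·t_k = (k*(4*k**4 - 3*k**3 - 3*k**2 + 4*k - 1)/(20*k**4 + 28*k**3 + 13*k**2 + 7*k + 1))·t_k = k*(4*k**4 - 3*k**3 - 3*k**2 + 4*k - 1).
s_(k+1) − s_k = 20*k**4 + 28*k**3 + 13*k**2 + 7*k + 1 = t_k.
Evaluate: s_(n+1) = 4*n**5 + 17*n**4 + 25*n**3 + 17*n**2 + 6*n + 1; subtract s_(1) = 1 ⇒ S(n) = n*(4*n**4 + 17*n**3 + 25*n**2 + 17*n + 6).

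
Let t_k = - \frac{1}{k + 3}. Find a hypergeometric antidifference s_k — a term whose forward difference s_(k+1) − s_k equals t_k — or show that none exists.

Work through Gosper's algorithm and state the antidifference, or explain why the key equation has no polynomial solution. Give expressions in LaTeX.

Step 1: r(k) = (k + 3)/(k + 4).
Factor: A=k + 3; B=k + 4; C=1.
Set up (k + 3)·f(k+1) − (k + 3)·f(k) − (1) = 0.
From deg A=1, deg B=1, deg C=0: d=0.
f = c0 ⇒ A·f(k+1) − B(k−1)·f(k) − C = -1. The system {-1 = 0} is inconsistent; no antidifference.

none — t_k is not Gosper-summable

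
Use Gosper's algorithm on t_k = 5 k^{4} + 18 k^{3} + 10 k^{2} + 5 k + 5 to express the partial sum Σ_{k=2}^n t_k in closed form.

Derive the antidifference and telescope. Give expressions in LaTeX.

Step 1: r(k) = (5*k**4 + 38*k**3 + 94*k**2 + 99*k + 43)/(5*k**4 + 18*k**3 + 10*k**2 + 5*k + 5).
Normal form (A,B,C) = (1, 1, k**4 + 18*k**3/5 + 2*k**2 + k + 1).
f must satisfy (1)·f(k+1) − (1)·f(k) = k**4 + 18*k**3/5 + 2*k**2 + k + 1.
d = 5 from the (0,0,4) case.
A polynomial solution: f(k) = k*(k**4 + 2*k**3 - 4*k**2 + 2*k + 4)/5.
R(k) = B(k−1)·f(k)/C(k) = k*(k**4 + 2*k**3 - 4*k**2 + 2*k + 4)/(5*k**4 + 18*k**3 + 10*k**2 + 5*k + 5); s_k = R·t_k = k*(k**4 + 2*k**3 - 4*k**2 + 2*k + 4).
Check: Δs_k = 5*k**4 + 18*k**3 + 10*k**2 + 5*k + 5. ✓
s_(n+1) = n**5 + 7*n**4 + 14*n**3 + 12*n**2 + 9*n + 5 and s_(2) = 48, so S(n) = n**5 + 7*n**4 + 14*n**3 + 12*n**2 + 9*n - 43.

S(n) = n^{5} + 7 n^{4} + 14 n^{3} + 12 n^{2} + 9 n - 43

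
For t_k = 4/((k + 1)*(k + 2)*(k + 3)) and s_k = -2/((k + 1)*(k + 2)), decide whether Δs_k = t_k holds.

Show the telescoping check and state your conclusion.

s_(k+1) = -2/((k + 2)*(k + 3))
s_(k+1) − s_k = 4/(k**3 + 6*k**2 + 11*k + 6)
(s_(k+1) − s_k) − t_k = 0

Valid: the claim telescopes to t_k.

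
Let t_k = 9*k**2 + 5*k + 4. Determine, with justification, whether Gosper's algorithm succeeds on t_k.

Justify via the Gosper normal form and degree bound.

The ratio is (9*k**2 + 23*k + 18)/(9*k**2 + 5*k + 4).
Normal form (A,B,C) = (1, 1, k**2 + 5*k/9 + 4/9).
Key eq: (1)·f(k+1) = (1)·f(k) + (k**2 + 5*k/9 + 4/9).
deg f ≤ 3 (via 0,0,2).
Coefficient equations give f(k) = k*(3*k**2 - 2*k + 3)/9.
So s_k = (B(k−1)f/C)·t_k = (k*(3*k**2 - 2*k + 3)/(9*k**2 + 5*k + 4))·t_k = k*(3*k**2 - 2*k + 3).
Δs = 9*k**2 + 5*k + 4, as required.

Yes. s_k = k*(3*k**2 - 2*k + 3).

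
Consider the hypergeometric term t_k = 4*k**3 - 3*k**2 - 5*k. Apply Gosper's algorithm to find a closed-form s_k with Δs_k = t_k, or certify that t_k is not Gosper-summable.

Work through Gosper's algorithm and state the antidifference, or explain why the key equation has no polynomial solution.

Step 1: r(k) = (4*k**3 + 9*k**2 + k - 4)/(k*(4*k**2 - 3*k - 5)).
A = 1, B = 1, C = k**3 - 3*k**2/4 - 5*k/4.
Need (1)·f(k+1) − (1)·f(k) = k**3 - 3*k**2/4 - 5*k/4.
From deg A=0, deg B=0, deg C=3: d=4.
Match coefficients ⇒ f(k) = k*(k - 1)*(k**2 - 2*k - 2)/4.
Then R = B(k−1)f/C = (k - 1)*(k**2 - 2*k - 2)/(4*k**2 - 3*k - 5), so s_k = R(k)·t_k = k*(k**3 - 3*k**2 + 2).
Δs = k*(4*k**2 - 3*k - 5), as required.

s_k = k*(k**3 - 3*k**2 + 2)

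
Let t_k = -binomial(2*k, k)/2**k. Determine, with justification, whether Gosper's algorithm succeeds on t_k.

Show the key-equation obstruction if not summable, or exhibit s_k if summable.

No — key equation has no polynomial f.

The ratio is (2*k + 1)/(k + 1).
Take A(k)=2*k + 1, B(k)=k + 1, C(k)=1.
Set up (2*k + 1)·f(k+1) − (k)·f(k) − (1) = 0.
Bound: deg f ≤ -1.
Negative degree bound (-1): no f exists, t_k not Gosper-summable.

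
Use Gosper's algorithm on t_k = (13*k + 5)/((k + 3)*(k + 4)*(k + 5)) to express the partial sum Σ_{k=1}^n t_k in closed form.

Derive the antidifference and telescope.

S(n) = n*(7*n + 11)/(4*(n**2 + 9*n + 20))

The ratio is (k + 3)*(13*k + 18)/((k + 6)*(13*k + 5)).
A = k + 3, B = k + 6, C = k + 5/13.
f must satisfy (k + 3)·f(k+1) − (k + 5)·f(k) = k + 5/13.
d = 2 from the (1,1,1) case.
Solving with deg f ≤ 2: f(k) = k*(11*k - 1)/78.
So s_k = (B(k−1)f/C)·t_k = (k*(k + 5)*(11*k - 1)/(6*(13*k + 5)))·t_k = k*(11*k - 1)/(6*(k + 3)*(k + 4)).
Check: Δs_k = (13*k + 5)/(k**3 + 12*k**2 + 47*k + 60). ✓
Telescope: S(n) = s_(n+1) − s_(1) = (11*n**2 + 21*n + 10)/(6*(n**2 + 9*n + 20)) − (1/12) = n*(7*n + 11)/(4*(n**2 + 9*n + 20)).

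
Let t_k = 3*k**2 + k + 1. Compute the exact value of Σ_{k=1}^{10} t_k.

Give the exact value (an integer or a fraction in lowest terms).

r(k) = (k + 3*(k + 1)**2 + 2)/(3*k**2 + k + 1) after simplifying.
Factor: A=1; B=1; C=k**2 + k/3 + 1/3.
Need (1)·f(k+1) − (1)·f(k) = k**2 + k/3 + 1/3.
d = 3 from the (0,0,2) case.
A polynomial solution: f(k) = k*(k**2 - k + 1)/3.
So s_k = (B(k−1)f/C)·t_k = (k*(k**2 - k + 1)/(3*k**2 + k + 1))·t_k = k*(k**2 - k + 1).
Δs = 3*k**2 + k + 1, as required.
Evaluate s at k=11 and k=1: 1221 and 1; difference 1220.

Σ = 1220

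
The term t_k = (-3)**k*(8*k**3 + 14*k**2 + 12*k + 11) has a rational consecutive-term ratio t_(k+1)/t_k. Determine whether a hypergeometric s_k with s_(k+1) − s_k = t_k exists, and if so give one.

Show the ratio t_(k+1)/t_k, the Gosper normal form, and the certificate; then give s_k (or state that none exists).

Step 1: r(k) = 3*(-8*k**3 - 38*k**2 - 64*k - 45)/(8*k**3 + 14*k**2 + 12*k + 11).
Gosper form: A/B · C(k+1)/C(k) with A=-3, B=1, C=k**3 + 7*k**2/4 + 3*k/2 + 11/8.
f must satisfy (-3)·f(k+1) − (1)·f(k) = k**3 + 7*k**2/4 + 3*k/2 + 11/8.
d = 3 from the (0,0,3) case.
Solving with deg f ≤ 3: f(k) = -(2*k**3 - k**2 + 2)/8.
So s_k = (B(k−1)f/C)·t_k = (-(2*k**3 - k**2 + 2)/(8*k**3 + 14*k**2 + 12*k + 11))·t_k = (-3)**k*(-2*k**3 + k**2 - 2).
Verify: (-3)**k*(8*k**3 + 14*k**2 + 12*k + 11) matches t_k.

s_k = (-3)**k*(-2*k**3 + k**2 - 2)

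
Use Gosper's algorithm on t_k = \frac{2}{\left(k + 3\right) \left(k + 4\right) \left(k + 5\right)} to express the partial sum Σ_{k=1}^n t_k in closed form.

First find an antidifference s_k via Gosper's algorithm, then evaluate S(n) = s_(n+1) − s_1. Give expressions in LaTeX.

Ratio r(k) = (k + 3)/(k + 6).
A = k + 3, B = k + 6, C = 1.
Need (k + 3)·f(k+1) − (k + 5)·f(k) = 1.
d = 2 from the (1,1,0) case.
Coefficient equations give f(k) = k*(k + 7)/24.
Then R = B(k−1)f/C = k*(k + 5)*(k + 7)/24, so s_k = R(k)·t_k = k*(k + 7)/(12*(k + 3)*(k + 4)).
Δs = 2/(k**3 + 12*k**2 + 47*k + 60), as required.
Telescope: S(n) = s_(n+1) − s_(1) = (n**2 + 9*n + 8)/(12*(n**2 + 9*n + 20)) − (1/30) = n*(n + 9)/(20*(n**2 + 9*n + 20)).

S(n) = \frac{n \left(n + 9\right)}{20 \left(n^{2} + 9 n + 20\right)}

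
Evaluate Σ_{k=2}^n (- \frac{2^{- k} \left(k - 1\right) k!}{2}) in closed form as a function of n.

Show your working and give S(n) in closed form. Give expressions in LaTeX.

S(n) = 2^{- n - 1} \left(2^{n} - n n! - n!\right)

The ratio is k*(k + 1)/(2*(k - 1)).
So A=k/2 + 1/2 and B=1, with C=k - 1.
Solve (k/2 + 1/2)·f(k+1) − (1)·f(k) = k - 1.
Degrees (1,0,1) ⇒ d ≤ 0.
Coefficient equations give f(k) = 2.
R(k) = B(k−1)·f(k)/C(k) = 2/(k - 1); s_k = R·t_k = -factorial(k)/2**k.
Δs = -(k - 1)*factorial(k)/(2*2**k), as required.
s_(n+1) = -2**(-n - 1)*factorial(n + 1) and s_(2) = -1/2, so S(n) = 2**(-n - 1)*(2**n - n*factorial(n) - factorial(n)).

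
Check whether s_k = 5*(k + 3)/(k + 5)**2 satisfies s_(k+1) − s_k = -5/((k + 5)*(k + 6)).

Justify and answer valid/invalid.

Invalid: residual 10*(2*k + 11)/(k**4 + 22*k**3 + 181*k**2 + 660*k + 900) ≠ 0.

s_(k+1) = 5*(k + 4)/(k + 6)**2
s_(k+1) − s_k = 5*(-k**2 - 7*k - 8)/(k**4 + 22*k**3 + 181*k**2 + 660*k + 900)
(s_(k+1) − s_k) − t_k = 10*(2*k + 11)/(k**4 + 22*k**3 + 181*k**2 + 660*k + 900)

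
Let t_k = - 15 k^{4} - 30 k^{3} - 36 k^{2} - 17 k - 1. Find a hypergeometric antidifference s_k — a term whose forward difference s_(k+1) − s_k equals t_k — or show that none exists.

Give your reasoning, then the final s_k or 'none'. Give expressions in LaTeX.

Step 1: r(k) = (15*k**4 + 90*k**3 + 216*k**2 + 239*k + 99)/(15*k**4 + 30*k**3 + 36*k**2 + 17*k + 1).
Factor: A=1; B=1; C=k**4 + 2*k**3 + 12*k**2/5 + 17*k/15 + 1/15.
Need (1)·f(k+1) − (1)·f(k) = k**4 + 2*k**3 + 12*k**2/5 + 17*k/15 + 1/15.
From deg A=0, deg B=0, deg C=4: d=5.
Solve for f: f(k) = k*(3*k**4 + 2*k**2 - 2*k - 2)/15 (degree 5 ≤ 5).
R(k) = B(k−1)·f(k)/C(k) = k*(3*k**4 + 2*k**2 - 2*k - 2)/(15*k**4 + 30*k**3 + 36*k**2 + 17*k + 1); s_k = R·t_k = k*(-3*k**4 - 2*k**2 + 2*k + 2).
Δs = -15*k**4 - 30*k**3 - 36*k**2 - 17*k - 1, as required.

s_k = k \left(- 3 k^{4} - 2 k^{2} + 2 k + 2\right)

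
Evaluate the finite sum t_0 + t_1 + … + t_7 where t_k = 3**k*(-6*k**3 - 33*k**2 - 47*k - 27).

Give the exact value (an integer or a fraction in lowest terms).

r(k) = 3*(6*k**3 + 51*k**2 + 131*k + 113)/(6*k**3 + 33*k**2 + 47*k + 27) after simplifying.
Take A(k)=3, B(k)=1, C(k)=k**3 + 11*k**2/2 + 47*k/6 + 9/2.
f must satisfy (3)·f(k+1) − (1)·f(k) = k**3 + 11*k**2/2 + 47*k/6 + 9/2.
d = 3 from the (0,0,3) case.
Coefficient equations give f(k) = (3*k**3 + 3*k**2 + k + 3)/6.
R(k) = B(k−1)·f(k)/C(k) = (3*k**3 + 3*k**2 + k + 3)/(6*k**3 + 33*k**2 + 47*k + 27); s_k = R·t_k = 3**k*(-3*k**3 - 3*k**2 - k - 3).
s_(k+1) − s_k = 3**k*(-6*k**3 - 33*k**2 - 47*k - 27) = t_k.
Sum = s_(8) − s_(0); s_(8) = -11409579, s_(0) = -3 ⇒ -11409576.

Σ = -11409576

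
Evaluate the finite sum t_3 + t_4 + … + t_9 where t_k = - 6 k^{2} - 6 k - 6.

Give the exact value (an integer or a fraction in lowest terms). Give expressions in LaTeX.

Σ = -1974

r(k) = (k + (k + 1)**2 + 2)/(k**2 + k + 1) after simplifying.
So A=1 and B=1, with C=k**2 + k + 1.
Key eq: (1)·f(k+1) = (1)·f(k) + (k**2 + k + 1).
From deg A=0, deg B=0, deg C=2: d=3.
A polynomial solution: f(k) = k*(k**2 + 2)/3.
Certificate R = B(k−1)f/C = k*(k**2 + 2)/(3*(k**2 + k + 1)) gives s_k = 2*k*(-k**2 - 2).
Verify: -6*k**2 - 6*k - 6 matches t_k.
Evaluate s at k=10 and k=3: -2040 and -66; difference -1974.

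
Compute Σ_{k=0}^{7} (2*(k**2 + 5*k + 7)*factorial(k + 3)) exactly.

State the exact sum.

t_(k+1)/t_k = (k + 4)*(5*k + (k + 1)**2 + 12)/(k**2 + 5*k + 7).
Gosper form: A/B · C(k+1)/C(k) with A=k + 4, B=1, C=k**2 + 5*k + 7.
f must satisfy (k + 4)·f(k+1) − (1)·f(k) = k**2 + 5*k + 7.
Degrees (1,0,2) ⇒ d ≤ 1.
Match coefficients ⇒ f(k) = k + 1.
So s_k = (B(k−1)f/C)·t_k = ((k + 1)/(k**2 + 5*k + 7))·t_k = 2*(k + 1)*factorial(k + 3).
Verify: 2*(k**2 + 5*k + 7)*factorial(k + 3) matches t_k.
Sum = s_(8) − s_(0); s_(8) = 718502400, s_(0) = 12 ⇒ 718502388.

Σ = 718502388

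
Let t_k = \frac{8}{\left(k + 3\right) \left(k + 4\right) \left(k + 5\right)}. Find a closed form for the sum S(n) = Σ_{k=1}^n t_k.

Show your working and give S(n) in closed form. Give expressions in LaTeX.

S(n) = \frac{n \left(n + 9\right)}{5 \left(n^{2} + 9 n + 20\right)}

Step 1: r(k) = (k + 3)/(k + 6).
Gosper form: A/B · C(k+1)/C(k) with A=k + 3, B=k + 6, C=1.
Need (k + 3)·f(k+1) − (k + 5)·f(k) = 1.
From deg A=1, deg B=1, deg C=0: d=2.
Match coefficients ⇒ f(k) = k*(k + 7)/24.
R(k) = B(k−1)·f(k)/C(k) = k*(k + 5)*(k + 7)/24; s_k = R·t_k = k*(k + 7)/(3*(k + 3)*(k + 4)).
Check: Δs_k = 8/(k**3 + 12*k**2 + 47*k + 60). ✓
Σ_(k=1)^n t_k = s_(n+1) − s_(1) = ((n**2 + 9*n + 8)/(3*(n**2 + 9*n + 20))) − (2/15), i.e. n*(n + 9)/(5*(n**2 + 9*n + 20)).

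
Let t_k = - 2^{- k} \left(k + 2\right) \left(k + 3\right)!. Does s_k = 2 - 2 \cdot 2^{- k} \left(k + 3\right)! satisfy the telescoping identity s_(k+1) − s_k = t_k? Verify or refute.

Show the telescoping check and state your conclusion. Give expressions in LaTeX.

Valid — Δs_k = t_k.

s_(k+1) = -2*2**(-k - 1)*factorial(k + 4) + 2
s_(k+1) − s_k = -(k + 2)*factorial(k + 3)/2**k
(s_(k+1) − s_k) − t_k = 0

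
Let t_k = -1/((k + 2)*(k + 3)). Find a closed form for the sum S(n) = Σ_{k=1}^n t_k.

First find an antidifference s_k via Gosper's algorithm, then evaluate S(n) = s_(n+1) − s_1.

S(n) = -n/(3*n + 9)

t_(k+1)/t_k = (k + 2)/(k + 4).
Normal form (A,B,C) = (k + 2, k + 4, 1).
Key eq: (k + 2)·f(k+1) = (k + 3)·f(k) + (1).
Degrees (1,1,0) ⇒ d ≤ 1.
Solve for f: f(k) = k/2 (degree 1 ≤ 1).
So s_k = (B(k−1)f/C)·t_k = (k*(k + 3)/2)·t_k = -k/(2*k + 4).
Check: Δs_k = -1/(k**2 + 5*k + 6). ✓
Telescope: S(n) = s_(n+1) − s_(1) = (-n - 1)/(2*(n + 3)) − (-1/6) = -n/(3*n + 9).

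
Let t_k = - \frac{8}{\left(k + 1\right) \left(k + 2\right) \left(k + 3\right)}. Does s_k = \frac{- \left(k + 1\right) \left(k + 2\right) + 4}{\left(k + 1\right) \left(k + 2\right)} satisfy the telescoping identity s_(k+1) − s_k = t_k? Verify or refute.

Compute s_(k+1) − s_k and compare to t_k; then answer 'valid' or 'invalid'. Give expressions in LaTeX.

s_(k+1) = (-(k + 2)*(k + 3) + 4)/((k + 2)*(k + 3))
s_(k+1) − s_k = -8/(k**3 + 6*k**2 + 11*k + 6)
(s_(k+1) − s_k) − t_k = 0

Valid: the claim telescopes to t_k.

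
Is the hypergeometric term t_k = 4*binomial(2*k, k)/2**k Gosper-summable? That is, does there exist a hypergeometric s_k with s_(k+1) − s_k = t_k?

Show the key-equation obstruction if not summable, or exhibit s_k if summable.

r(k) = (2*k + 1)/(k + 1) after simplifying.
Take A(k)=2*k + 1, B(k)=k + 1, C(k)=1.
Need (2*k + 1)·f(k+1) − (k)·f(k) = 1.
From deg A=1, deg B=1, deg C=0: d=-1.
Negative degree bound (-1): no f exists, t_k not Gosper-summable.

No; the degree bound rules out any f.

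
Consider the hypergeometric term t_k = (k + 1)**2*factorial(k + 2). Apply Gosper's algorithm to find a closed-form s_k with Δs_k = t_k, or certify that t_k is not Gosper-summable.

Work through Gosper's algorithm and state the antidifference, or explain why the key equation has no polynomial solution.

s_k = (k - 1)*factorial(k + 2)

Ratio r(k) = (k + 2)**2*(k + 3)/(k + 1)**2.
Normal form (A,B,C) = (k + 3, 1, k**2 + 2*k + 1).
Solve (k + 3)·f(k+1) − (1)·f(k) = k**2 + 2*k + 1.
Bound: deg f ≤ 1.
Solve for f: f(k) = k - 1 (degree 1 ≤ 1).
Get s_k = R·t_k = (k - 1)*factorial(k + 2) with R(k) = B(k−1)f(k)/C(k) = (k - 1)/(k + 1)**2.
Check: Δs_k = (k + 1)**2*factorial(k + 2). ✓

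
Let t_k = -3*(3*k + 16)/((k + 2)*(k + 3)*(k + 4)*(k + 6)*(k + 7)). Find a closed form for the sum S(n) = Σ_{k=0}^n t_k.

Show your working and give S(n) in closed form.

S(n) = (-n**3 - 14*n**2 - 61*n - 48)/(12*(n**3 + 14*n**2 + 61*n + 84))

t_(k+1)/t_k = (k + 2)*(k + 6)*(3*k + 19)/((k + 5)*(k + 8)*(3*k + 16)).
Factor: A=k + 2; B=k + 8; C=k**2 + 31*k/3 + 80/3.
f must satisfy (k + 2)·f(k+1) − (k + 7)·f(k) = k**2 + 31*k/3 + 80/3.
d = 5 from the (1,1,2) case.
Coefficient equations give f(k) = k*(k + 4)*(k + 5)*(k**2 + 11*k + 36)/108.
Certificate R = B(k−1)f/C = k*(k + 4)*(k + 7)*(k**2 + 11*k + 36)/(36*(3*k + 16)) gives s_k = k*(-k**2 - 11*k - 36)/(12*(k**3 + 11*k**2 + 36*k + 36)).
Check: Δs_k = 3*(-3*k - 16)/(k**5 + 22*k**4 + 185*k**3 + 740*k**2 + 1404*k + 1008). ✓
Telescope: S(n) = s_(n+1) − s_(0) = (-n**3 - 14*n**2 - 61*n - 48)/(12*(n**3 + 14*n**2 + 61*n + 84)) − (0) = (-n**3 - 14*n**2 - 61*n - 48)/(12*(n**3 + 14*n**2 + 61*n + 84)).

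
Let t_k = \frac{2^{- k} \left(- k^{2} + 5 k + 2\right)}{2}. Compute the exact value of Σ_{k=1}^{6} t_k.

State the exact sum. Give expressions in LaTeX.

Σ = 51/16

The ratio is (k**2 - 3*k - 6)/(2*(k**2 - 5*k - 2)).
A = 1/2, B = 1, C = k**2 - 5*k - 2.
Need (1/2)·f(k+1) − (1)·f(k) = k**2 - 5*k - 2.
From deg A=0, deg B=0, deg C=2: d=2.
Solve for f: f(k) = -2*(k - 4)*(k + 1) (degree 2 ≤ 2).
Certificate R = B(k−1)f/C = -2*(k - 4)*(k + 1)/(k**2 - 5*k - 2) gives s_k = (k**2 - 3*k - 4)/2**k.
Δs = (-k**2 + 5*k + 2)/(2*2**k), as required.
Sum = s_(7) − s_(1); s_(7) = 3/16, s_(1) = -3 ⇒ 51/16.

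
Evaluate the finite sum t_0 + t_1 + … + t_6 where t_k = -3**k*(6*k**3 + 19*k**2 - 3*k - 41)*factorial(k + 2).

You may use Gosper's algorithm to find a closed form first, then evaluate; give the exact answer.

Σ = -57934154888

r(k) = 3*(6*k**4 + 55*k**3 + 164*k**2 + 140*k - 57)/(6*k**3 + 19*k**2 - 3*k - 41) after simplifying.
Gosper form: A/B · C(k+1)/C(k) with A=3*k + 9, B=1, C=k**3 + 19*k**2/6 - k/2 - 41/6.
f must satisfy (3*k + 9)·f(k+1) − (1)·f(k) = k**3 + 19*k**2/6 - k/2 - 41/6.
From deg A=1, deg B=0, deg C=3: d=2.
A polynomial solution: f(k) = (2*k**2 - 3*k - 4)/6.
R(k) = B(k−1)·f(k)/C(k) = (2*k**2 - 3*k - 4)/(6*k**3 + 19*k**2 - 3*k - 41); s_k = R·t_k = 3**k*(-2*k**2 + 3*k + 4)*factorial(k + 2).
Verify: -3**k*(6*k**3 + 19*k**2 - 3*k - 41)*factorial(k + 2) matches t_k.
Telescoping: Σ = s_(7) − s_(0) = -57934154880 − (8) = -57934154888.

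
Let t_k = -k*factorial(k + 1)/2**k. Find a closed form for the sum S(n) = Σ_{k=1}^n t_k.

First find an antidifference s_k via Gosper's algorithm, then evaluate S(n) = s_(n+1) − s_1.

r(k) = (k + 1)*(k + 2)/(2*k) after simplifying.
Factor: A=k/2 + 1; B=1; C=k.
Set up (k/2 + 1)·f(k+1) − (1)·f(k) − (k) = 0.
deg f ≤ 0 (via 1,0,1).
Coefficient equations give f(k) = 2.
Get s_k = R·t_k = -2**(1 - k)*factorial(k + 1) with R(k) = B(k−1)f(k)/C(k) = 2/k.
Verify: -k*factorial(k + 1)/2**k matches t_k.
s_(n+1) = -factorial(n + 2)/2**n and s_(1) = -2, so S(n) = 2 - factorial(n + 2)/2**n.

S(n) = 2 - factorial(n + 2)/2**n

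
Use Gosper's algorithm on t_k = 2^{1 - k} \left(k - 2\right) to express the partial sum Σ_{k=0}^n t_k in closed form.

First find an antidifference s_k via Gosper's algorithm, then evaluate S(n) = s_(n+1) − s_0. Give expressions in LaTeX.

S(n) = -4 - 2 \cdot 2^{- n} n

r(k) = (k - 1)/(2*(k - 2)) after simplifying.
A = 1/2, B = 1, C = k - 2.
Set up (1/2)·f(k+1) − (1)·f(k) − (k - 2) = 0.
From deg A=0, deg B=0, deg C=1: d=1.
Solve for f: f(k) = -2*(k - 1) (degree 1 ≤ 1).
Then R = B(k−1)f/C = -2*(k - 1)/(k - 2), so s_k = R(k)·t_k = 2**(2 - k)*(1 - k).
Verify: 2**(1 - k)*(k - 2) matches t_k.
Telescope: S(n) = s_(n+1) − s_(0) = -2**(1 - n)*n − (4) = -4 - 2*n/2**n.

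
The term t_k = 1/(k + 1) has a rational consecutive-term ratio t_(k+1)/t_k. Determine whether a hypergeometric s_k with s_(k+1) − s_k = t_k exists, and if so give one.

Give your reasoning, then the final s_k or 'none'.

not Gosper-summable; s_k does not exist

Compute t_(k+1)/t_k: get (k + 1)/(k + 2).
Normal form (A,B,C) = (k + 1, k + 2, 1).
f must satisfy (k + 1)·f(k+1) − (k + 1)·f(k) = 1.
Degrees (1,1,0) ⇒ d ≤ 0.
Generic f = c0 gives residual -1; -1 = 0 cannot hold, so t_k is not Gosper-summable.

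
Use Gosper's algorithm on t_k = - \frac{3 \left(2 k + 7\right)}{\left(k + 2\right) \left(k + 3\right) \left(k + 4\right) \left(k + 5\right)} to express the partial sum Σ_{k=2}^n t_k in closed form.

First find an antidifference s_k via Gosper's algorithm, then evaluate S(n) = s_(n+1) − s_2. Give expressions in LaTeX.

The ratio is (k + 2)*(2*k + 9)/((k + 6)*(2*k + 7)).
Factor: A=k + 2; B=k + 6; C=k + 7/2.
Need (k + 2)·f(k+1) − (k + 5)·f(k) = k + 7/2.
From deg A=1, deg B=1, deg C=1: d=3.
Coefficient equations give f(k) = k*(k + 3)*(k + 6)/16.
Then R = B(k−1)f/C = k*(k + 3)*(k + 5)*(k + 6)/(8*(2*k + 7)), so s_k = R(k)·t_k = 3*k*(-k - 6)/(8*(k**2 + 6*k + 8)).
Check: Δs_k = 3*(-2*k - 7)/(k**4 + 14*k**3 + 71*k**2 + 154*k + 120). ✓
Σ_(k=2)^n t_k = s_(n+1) − s_(2) = (3*(-n**2 - 8*n - 7)/(8*(n**2 + 8*n + 15))) − (-1/4), i.e. (-n**2 - 8*n + 9)/(8*(n**2 + 8*n + 15)).

S(n) = \frac{- n^{2} - 8 n + 9}{8 \left(n^{2} + 8 n + 15\right)}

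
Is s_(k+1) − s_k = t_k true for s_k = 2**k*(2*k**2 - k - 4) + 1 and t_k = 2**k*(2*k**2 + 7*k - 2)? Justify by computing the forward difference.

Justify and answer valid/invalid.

s_(k+1) = 2**(k + 1)*(-k + 2*(k + 1)**2 - 5) + 1
s_(k+1) − s_k = 2**k*(2*k**2 + 7*k - 2)
(s_(k+1) − s_k) − t_k = 0

Valid: the claim telescopes to t_k.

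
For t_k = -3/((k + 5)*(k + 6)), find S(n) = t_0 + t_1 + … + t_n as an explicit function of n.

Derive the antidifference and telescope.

S(n) = 3*(-n - 1)/(5*(n + 6))

The ratio is (k + 5)/(k + 7).
So A=k + 5 and B=k + 7, with C=1.
Solve (k + 5)·f(k+1) − (k + 6)·f(k) = 1.
deg f ≤ 1 (via 1,1,0).
A polynomial solution: f(k) = k/5.
R(k) = B(k−1)·f(k)/C(k) = k*(k + 6)/5; s_k = R·t_k = -3*k/(5*k + 25).
Check: Δs_k = -3/(k**2 + 11*k + 30). ✓
Telescope: S(n) = s_(n+1) − s_(0) = 3*(-n - 1)/(5*(n + 6)) − (0) = 3*(-n - 1)/(5*(n + 6)).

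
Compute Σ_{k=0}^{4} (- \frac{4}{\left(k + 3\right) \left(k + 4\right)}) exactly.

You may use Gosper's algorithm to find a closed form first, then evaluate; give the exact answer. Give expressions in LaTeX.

Σ = -5/6

t_(k+1)/t_k = (k + 3)/(k + 5).
Gosper form: A/B · C(k+1)/C(k) with A=k + 3, B=k + 5, C=1.
Solve (k + 3)·f(k+1) − (k + 4)·f(k) = 1.
Degrees (1,1,0) ⇒ d ≤ 1.
Match coefficients ⇒ f(k) = k/3.
R(k) = B(k−1)·f(k)/C(k) = k*(k + 4)/3; s_k = R·t_k = -4*k/(3*k + 9).
Δs = -4/(k**2 + 7*k + 12), as required.
Σ_(k=0)^(4) t_k = s_(5) − s_(0) = -5/6 − (0) = -5/6.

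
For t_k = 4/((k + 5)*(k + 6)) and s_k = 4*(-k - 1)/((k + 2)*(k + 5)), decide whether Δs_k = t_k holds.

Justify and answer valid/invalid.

s_(k+1) = 4*(-k - 2)/((k + 3)*(k + 6))
s_(k+1) − s_k = 4*(k**2 + 3*k - 2)/(k**4 + 16*k**3 + 91*k**2 + 216*k + 180)
(s_(k+1) − s_k) − t_k = 8*(-k - 4)/(k**4 + 16*k**3 + 91*k**2 + 216*k + 180)

Invalid: residual 8*(-k - 4)/(k**4 + 16*k**3 + 91*k**2 + 216*k + 180) ≠ 0.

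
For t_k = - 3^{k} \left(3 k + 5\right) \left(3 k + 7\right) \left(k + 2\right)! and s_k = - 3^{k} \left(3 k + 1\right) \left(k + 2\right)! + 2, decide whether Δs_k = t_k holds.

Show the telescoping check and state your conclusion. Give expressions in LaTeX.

valid (s_(k+1) − s_k reduces to t_k)

s_(k+1) = -3**(k + 1)*(3*k + 4)*factorial(k + 3) + 2
s_(k+1) − s_k = -3**k*(3*k + 5)*(3*k + 7)*factorial(k + 2)
(s_(k+1) − s_k) − t_k = 0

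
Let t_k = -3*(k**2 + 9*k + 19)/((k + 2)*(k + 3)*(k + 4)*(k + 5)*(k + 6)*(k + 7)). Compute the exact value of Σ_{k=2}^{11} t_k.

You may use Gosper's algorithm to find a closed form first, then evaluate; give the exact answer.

Compute t_(k+1)/t_k: get (k + 2)*(9*k + (k + 1)**2 + 28)/((k + 8)*(k**2 + 9*k + 19)).
Factor: A=k + 2; B=k + 8; C=k**2 + 9*k + 19.
Solve (k + 2)·f(k+1) − (k + 7)·f(k) = k**2 + 9*k + 19.
Degrees (1,1,2) ⇒ d ≤ 5.
Match coefficients ⇒ f(k) = k*(k + 3)*(k + 5)*(k**2 + 12*k + 44)/144.
Get s_k = R·t_k = k*(-k**2 - 12*k - 44)/(48*(k**3 + 12*k**2 + 44*k + 48)) with R(k) = B(k−1)f(k)/C(k) = k*(k + 3)*(k + 5)*(k + 7)*(k**2 + 12*k + 44)/(144*(k**2 + 9*k + 19)).
Δs = 3*(-k**2 - 9*k - 19)/(k**6 + 27*k**5 + 295*k**4 + 1665*k**3 + 5104*k**2 + 8028*k + 5040), as required.
Telescoping: Σ = s_(12) − s_(2) = -83/4032 − (-1/64) = -5/1008.

Σ = -5/1008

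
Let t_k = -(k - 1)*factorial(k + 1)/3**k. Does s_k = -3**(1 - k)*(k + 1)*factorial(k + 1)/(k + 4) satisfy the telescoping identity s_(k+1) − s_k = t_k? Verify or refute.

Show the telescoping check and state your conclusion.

s_(k+1) = -(k + 2)*factorial(k + 2)/(3**k*(k + 5))
s_(k+1) − s_k = -(k**3 + 5*k**2 + 2*k + 1)*factorial(k + 1)/(3**k*(k + 4)*(k + 5))
(s_(k+1) − s_k) − t_k = 3**(1 - k)*(k**2 + 3*k - 7)*factorial(k + 1)/((k + 4)*(k + 5))

Invalid: residual 3**(1 - k)*(k**2 + 3*k - 7)*factorial(k + 1)/((k + 4)*(k + 5)) ≠ 0.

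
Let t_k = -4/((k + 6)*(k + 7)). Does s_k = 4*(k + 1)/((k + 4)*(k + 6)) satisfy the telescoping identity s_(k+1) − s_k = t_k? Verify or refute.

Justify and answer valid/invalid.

s_(k+1) = 4*(k + 2)/((k + 5)*(k + 7))
s_(k+1) − s_k = 4*(-k**2 - 3*k + 13)/(k**4 + 22*k**3 + 179*k**2 + 638*k + 840)
(s_(k+1) − s_k) − t_k = 12*(2*k + 11)/(k**4 + 22*k**3 + 179*k**2 + 638*k + 840)

Invalid: residual 12*(2*k + 11)/(k**4 + 22*k**3 + 179*k**2 + 638*k + 840) ≠ 0.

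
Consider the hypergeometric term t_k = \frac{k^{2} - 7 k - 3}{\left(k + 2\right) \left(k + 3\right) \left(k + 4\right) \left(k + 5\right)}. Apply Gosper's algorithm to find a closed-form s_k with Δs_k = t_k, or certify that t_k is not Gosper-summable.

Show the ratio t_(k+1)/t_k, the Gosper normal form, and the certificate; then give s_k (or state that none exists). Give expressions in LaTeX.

s_k = \frac{k \left(- k^{2} - 33 k - 2\right)}{24 \left(k + 2\right) \left(k + 3\right) \left(k + 4\right)}

The ratio is (k + 2)*(7*k - (k + 1)**2 + 10)/((k + 6)*(-k**2 + 7*k + 3)).
Take A(k)=k + 2, B(k)=k + 6, C(k)=k**2 - 7*k - 3.
Need (k + 2)·f(k+1) − (k + 5)·f(k) = k**2 - 7*k - 3.
Bound: deg f ≤ 3.
A polynomial solution: f(k) = -k*(k**2 + 33*k + 2)/24.
R(k) = B(k−1)·f(k)/C(k) = -k*(k + 5)*(k**2 + 33*k + 2)/(24*(k**2 - 7*k - 3)); s_k = R·t_k = k*(-k**2 - 33*k - 2)/(24*(k + 2)*(k + 3)*(k + 4)).
s_(k+1) − s_k = (k**2 - 7*k - 3)/(k**4 + 14*k**3 + 71*k**2 + 154*k + 120) = t_k.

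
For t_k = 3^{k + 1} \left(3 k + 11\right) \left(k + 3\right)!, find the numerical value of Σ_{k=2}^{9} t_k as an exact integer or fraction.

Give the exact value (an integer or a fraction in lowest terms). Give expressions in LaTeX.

The ratio is 3*(k + 4)*(3*k + 14)/(3*k + 11).
Gosper form: A/B · C(k+1)/C(k) with A=3*k + 12, B=1, C=k + 11/3.
Key eq: (3*k + 12)·f(k+1) = (1)·f(k) + (k + 11/3).
d = 0 from the (1,0,1) case.
A polynomial solution: f(k) = 1/3.
Then R = B(k−1)f/C = 1/(3*k + 11), so s_k = R(k)·t_k = 3**(k + 1)*factorial(k + 3).
Check: Δs_k = 3**(k + 1)*(3*k + 11)*factorial(k + 3). ✓
Σ_(k=2)^(9) t_k = s_(10) − s_(2) = 1103098053657600 − (3240) = 1103098053654360.

Σ = 1103098053654360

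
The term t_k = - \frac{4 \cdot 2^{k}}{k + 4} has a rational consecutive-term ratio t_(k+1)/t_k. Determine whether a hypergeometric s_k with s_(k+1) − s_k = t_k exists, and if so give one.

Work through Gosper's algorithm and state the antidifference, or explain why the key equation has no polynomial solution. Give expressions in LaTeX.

none — t_k is not Gosper-summable

Compute t_(k+1)/t_k: get 2*(k + 4)/(k + 5).
Gosper form: A/B · C(k+1)/C(k) with A=2*k + 8, B=k + 5, C=1.
f must satisfy (2*k + 8)·f(k+1) − (k + 4)·f(k) = 1.
Degrees (1,1,0) ⇒ d ≤ -1.
deg f ≤ -1 is impossible — no certificate.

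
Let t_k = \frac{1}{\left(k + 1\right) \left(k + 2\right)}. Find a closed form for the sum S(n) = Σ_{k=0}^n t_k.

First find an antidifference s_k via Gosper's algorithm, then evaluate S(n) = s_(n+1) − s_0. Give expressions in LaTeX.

S(n) = \frac{n + 1}{n + 2}

Compute t_(k+1)/t_k: get (k + 1)/(k + 3).
Normal form (A,B,C) = (k + 1, k + 3, 1).
Key eq: (k + 1)·f(k+1) = (k + 2)·f(k) + (1).
From deg A=1, deg B=1, deg C=0: d=1.
Coefficient equations give f(k) = k.
Get s_k = R·t_k = k/(k + 1) with R(k) = B(k−1)f(k)/C(k) = k*(k + 2).
s_(k+1) − s_k = 1/(k**2 + 3*k + 2) = t_k.
Evaluate: s_(n+1) = (n + 1)/(n + 2); subtract s_(0) = 0 ⇒ S(n) = (n + 1)/(n + 2).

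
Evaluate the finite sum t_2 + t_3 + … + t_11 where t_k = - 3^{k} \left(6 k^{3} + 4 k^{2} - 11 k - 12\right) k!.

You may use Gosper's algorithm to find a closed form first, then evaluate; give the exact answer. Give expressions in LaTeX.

Compute t_(k+1)/t_k: get 3*(6*k**4 + 28*k**3 + 37*k**2 + 2*k - 13)/(6*k**3 + 4*k**2 - 11*k - 12).
Factor: A=3*k + 3; B=1; C=k**3 + 2*k**2/3 - 11*k/6 - 2.
Key eq: (3*k + 3)·f(k+1) = (1)·f(k) + (k**3 + 2*k**2/3 - 11*k/6 - 2).
From deg A=1, deg B=0, deg C=3: d=2.
Match coefficients ⇒ f(k) = (2*k**2 - 4*k - 3)/6.
Get s_k = R·t_k = 3**k*(-2*k**2 + 4*k + 3)*factorial(k) with R(k) = B(k−1)f(k)/C(k) = (2*k**2 - 4*k - 3)/(6*k**3 + 4*k**2 - 11*k - 12).
s_(k+1) − s_k = -3**k*(6*k**3 + 4*k**2 - 11*k - 12)*factorial(k) = t_k.
Σ_(k=2)^(11) t_k = s_(12) − s_(2) = -60330978165427200 − (54) = -60330978165427254.

Σ = -60330978165427254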